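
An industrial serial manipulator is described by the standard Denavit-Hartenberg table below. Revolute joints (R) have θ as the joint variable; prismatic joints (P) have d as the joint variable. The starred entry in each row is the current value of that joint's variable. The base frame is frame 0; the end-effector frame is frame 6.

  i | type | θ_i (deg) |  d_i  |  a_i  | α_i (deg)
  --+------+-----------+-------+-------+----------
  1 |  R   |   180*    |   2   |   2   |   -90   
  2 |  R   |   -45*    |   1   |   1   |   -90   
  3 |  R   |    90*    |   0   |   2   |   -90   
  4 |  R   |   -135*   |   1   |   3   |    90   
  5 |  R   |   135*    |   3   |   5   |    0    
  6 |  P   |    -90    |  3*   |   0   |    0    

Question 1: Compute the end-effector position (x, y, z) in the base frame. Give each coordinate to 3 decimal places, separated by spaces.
3.768 -2.864 2.768

after link 1: o_1 = (-2.0000, 0.0000, 2.0000)
after link 2: o_2 = (-2.7071, -1.0000, 2.7071)
after link 3: o_3 = (-2.7071, 1.0000, 2.7071)
after link 4: o_4 = (-3.5000, -1.1213, 0.5000)
after link 5: o_5 = (2.2678, -0.7426, 1.2678)
after link 6: o_6 = (3.7678, -2.8640, 2.7678)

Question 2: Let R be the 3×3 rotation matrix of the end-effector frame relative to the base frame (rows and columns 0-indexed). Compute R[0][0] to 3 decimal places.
End-effector x-axis (col 0 of R) = (0.1464,-0.5000,-0.8536)
R[0][0] = 0.1464

0.146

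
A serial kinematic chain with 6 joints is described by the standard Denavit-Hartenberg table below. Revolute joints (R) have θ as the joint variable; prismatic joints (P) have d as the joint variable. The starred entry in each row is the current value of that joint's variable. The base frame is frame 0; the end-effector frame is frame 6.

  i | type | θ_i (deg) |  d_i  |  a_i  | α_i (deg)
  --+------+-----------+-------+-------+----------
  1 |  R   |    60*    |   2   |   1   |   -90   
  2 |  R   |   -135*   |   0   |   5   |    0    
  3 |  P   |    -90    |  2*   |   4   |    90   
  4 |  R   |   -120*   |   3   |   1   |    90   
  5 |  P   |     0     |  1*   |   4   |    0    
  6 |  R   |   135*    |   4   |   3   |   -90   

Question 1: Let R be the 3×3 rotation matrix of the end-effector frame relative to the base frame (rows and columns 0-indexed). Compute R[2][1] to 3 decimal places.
End-effector y-axis (col 1 of R) = (0.1268,-0.7803,-0.6124)
R[2][1] = -0.6124

-0.612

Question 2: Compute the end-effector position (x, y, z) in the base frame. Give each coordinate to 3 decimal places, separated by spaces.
after link 1: o_1 = (0.5000, 0.8660, 2.0000)
after link 2: o_2 = (-1.2678, -2.1958, 5.5355)
after link 3: o_3 = (-4.4140, -3.6453, 2.7071)
after link 4: o_4 = (-2.4266, -1.9350, 0.9393)
after link 5: o_5 = (1.1537, -1.6620, 2.9659)
after link 6: o_6 = (-0.5696, 3.0274, 3.1654)

-0.570 3.027 3.165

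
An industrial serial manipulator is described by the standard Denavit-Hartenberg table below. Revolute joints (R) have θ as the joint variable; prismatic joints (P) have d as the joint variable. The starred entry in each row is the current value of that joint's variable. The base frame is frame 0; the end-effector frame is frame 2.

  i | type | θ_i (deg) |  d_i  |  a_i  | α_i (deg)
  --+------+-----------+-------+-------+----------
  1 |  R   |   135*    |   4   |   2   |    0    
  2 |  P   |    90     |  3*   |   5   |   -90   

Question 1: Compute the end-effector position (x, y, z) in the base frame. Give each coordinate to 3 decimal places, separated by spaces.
after link 1: o_1 = (-1.4142, 1.4142, 4.0000)
after link 2: o_2 = (-4.9497, -2.1213, 7.0000)

-4.950 -2.121 7.000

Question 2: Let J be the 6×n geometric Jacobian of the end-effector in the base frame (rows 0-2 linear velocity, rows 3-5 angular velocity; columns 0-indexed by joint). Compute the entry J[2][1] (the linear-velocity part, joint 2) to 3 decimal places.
prismatic axis z_1 = (0.0000,0.0000,1.0000)
J_v[:, 1] = z_1; J_ω[:, 1] = (0,0,0)
entry J[2][1] = 1.0000

1.000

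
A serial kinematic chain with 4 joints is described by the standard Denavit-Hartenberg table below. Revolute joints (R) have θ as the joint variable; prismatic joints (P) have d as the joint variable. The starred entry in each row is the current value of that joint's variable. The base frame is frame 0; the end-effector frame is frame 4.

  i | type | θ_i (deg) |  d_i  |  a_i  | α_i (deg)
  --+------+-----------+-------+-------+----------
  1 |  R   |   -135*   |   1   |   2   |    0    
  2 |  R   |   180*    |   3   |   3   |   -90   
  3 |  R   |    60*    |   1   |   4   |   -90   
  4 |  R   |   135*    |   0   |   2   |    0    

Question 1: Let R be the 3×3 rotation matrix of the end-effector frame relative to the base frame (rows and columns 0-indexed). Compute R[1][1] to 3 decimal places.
End-effector y-axis (col 1 of R) = (-0.7500,0.2500,0.6124)
R[1][1] = 0.2500

0.250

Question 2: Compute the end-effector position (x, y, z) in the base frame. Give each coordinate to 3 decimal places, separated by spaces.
1.914 1.328 1.761

after link 1: o_1 = (-1.4142, -1.4142, 1.0000)
after link 2: o_2 = (0.7071, 0.7071, 4.0000)
after link 3: o_3 = (1.4142, 2.8284, 0.5359)
after link 4: o_4 = (1.9142, 1.3284, 1.7606)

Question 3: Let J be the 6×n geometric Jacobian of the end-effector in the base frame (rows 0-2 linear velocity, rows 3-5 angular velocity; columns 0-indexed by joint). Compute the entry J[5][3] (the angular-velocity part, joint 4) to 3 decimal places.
axis z_3 = (-0.6124,-0.6124,-0.5000); lever o_n−o_3 = (0.5000,-1.5000,1.2247)
cross product → J_v[:, 3] = (-1.5000,0.5000,1.2247)
J_ω[:, 3] = z_3
entry J[5][3] = -0.5000

-0.500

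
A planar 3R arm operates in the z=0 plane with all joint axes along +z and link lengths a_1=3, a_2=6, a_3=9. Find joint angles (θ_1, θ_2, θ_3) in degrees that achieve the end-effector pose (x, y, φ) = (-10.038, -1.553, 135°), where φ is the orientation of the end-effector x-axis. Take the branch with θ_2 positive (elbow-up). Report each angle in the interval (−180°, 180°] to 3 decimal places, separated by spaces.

-134.999 30.000 -120.001

wrist centre = target − a_3·(cos φ, sin φ) = (-3.6740, -7.9170)
cos θ_2 = (76.1768−3²−6²)/(2·3·6) = 0.8660; θ_2 = 30.0003° (elbow-up)
β = atan2(-7.9170,-3.6740) = -114.8947°; ψ = atan2(3.0000,8.1961) = 20.1041°
θ_1 = β − ψ = -134.9988°
θ_3 = φ − θ_1 − θ_2 = -120.0015° (wrapped to (-180°,180°])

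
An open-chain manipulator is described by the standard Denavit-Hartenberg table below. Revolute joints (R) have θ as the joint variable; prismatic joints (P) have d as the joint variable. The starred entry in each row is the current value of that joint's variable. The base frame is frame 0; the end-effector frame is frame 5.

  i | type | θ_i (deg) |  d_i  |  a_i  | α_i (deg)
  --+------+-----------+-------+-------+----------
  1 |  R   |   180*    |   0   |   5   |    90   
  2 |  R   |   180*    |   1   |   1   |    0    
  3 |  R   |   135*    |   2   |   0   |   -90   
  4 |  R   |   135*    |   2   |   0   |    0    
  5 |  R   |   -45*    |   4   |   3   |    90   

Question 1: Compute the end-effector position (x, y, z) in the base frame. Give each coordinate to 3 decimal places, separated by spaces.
after link 1: o_1 = (-5.0000, 0.0000, 0.0000)
after link 2: o_2 = (-4.0000, 1.0000, 0.0000)
after link 3: o_3 = (-4.0000, 3.0000, 0.0000)
after link 4: o_4 = (-5.4142, 3.0000, 1.4142)
after link 5: o_5 = (-8.2426, 0.0000, 4.2426)

-8.243 0.000 4.243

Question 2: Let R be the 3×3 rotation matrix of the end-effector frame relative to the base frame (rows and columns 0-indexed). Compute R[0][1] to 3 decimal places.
End-effector y-axis (col 1 of R) = (-0.7071,0.0000,0.7071)
R[0][1] = -0.7071

-0.707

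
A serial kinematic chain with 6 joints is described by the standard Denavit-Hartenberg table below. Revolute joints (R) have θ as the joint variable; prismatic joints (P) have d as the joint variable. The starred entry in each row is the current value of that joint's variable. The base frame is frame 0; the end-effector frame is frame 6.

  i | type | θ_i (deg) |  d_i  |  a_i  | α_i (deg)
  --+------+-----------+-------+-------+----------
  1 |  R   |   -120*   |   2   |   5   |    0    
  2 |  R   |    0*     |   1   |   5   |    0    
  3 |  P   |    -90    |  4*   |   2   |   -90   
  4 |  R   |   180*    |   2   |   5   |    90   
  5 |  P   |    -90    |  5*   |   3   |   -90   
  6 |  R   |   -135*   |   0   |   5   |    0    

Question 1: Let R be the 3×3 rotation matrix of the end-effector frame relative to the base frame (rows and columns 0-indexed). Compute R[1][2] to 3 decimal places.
-0.500

End-effector z-axis (col 2 of R) = (0.8660,-0.5000,-0.0000)
R[1][2] = -0.5000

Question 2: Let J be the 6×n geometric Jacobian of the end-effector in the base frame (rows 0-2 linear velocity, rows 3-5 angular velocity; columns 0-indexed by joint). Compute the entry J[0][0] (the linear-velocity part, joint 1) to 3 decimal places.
12.356

axis z_0 = ẑ; lever o_n−o_0 = (-3.6697,-12.3561,-1.5355)
cross product → J_v[:, 0] = (12.3561,-3.6697,0.0000)
J_ω[:, 0] = z_0
entry J[0][0] = 12.3561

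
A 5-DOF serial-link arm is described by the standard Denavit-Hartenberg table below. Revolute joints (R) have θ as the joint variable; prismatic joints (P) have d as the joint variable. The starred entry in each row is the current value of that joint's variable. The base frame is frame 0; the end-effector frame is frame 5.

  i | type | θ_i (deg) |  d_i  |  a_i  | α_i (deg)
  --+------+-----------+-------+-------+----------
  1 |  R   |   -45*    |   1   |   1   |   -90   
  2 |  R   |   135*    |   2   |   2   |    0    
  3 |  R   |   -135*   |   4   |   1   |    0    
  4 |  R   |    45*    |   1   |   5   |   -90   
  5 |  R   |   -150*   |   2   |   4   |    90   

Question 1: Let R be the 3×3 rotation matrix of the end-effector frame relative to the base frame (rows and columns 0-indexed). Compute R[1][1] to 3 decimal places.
0.500

End-effector y-axis (col 1 of R) = (-0.5000,0.5000,-0.7071)
R[1][1] = 0.5000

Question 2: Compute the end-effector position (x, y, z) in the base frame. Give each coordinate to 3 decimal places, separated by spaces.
6.546 6.182 -2.914

after link 1: o_1 = (0.7071, -0.7071, 1.0000)
after link 2: o_2 = (1.1213, 1.7071, -0.4142)
after link 3: o_3 = (4.6569, 3.8284, -0.4142)
after link 4: o_4 = (7.8640, 2.0355, -3.9497)
after link 5: o_5 = (6.5461, 6.1818, -2.9145)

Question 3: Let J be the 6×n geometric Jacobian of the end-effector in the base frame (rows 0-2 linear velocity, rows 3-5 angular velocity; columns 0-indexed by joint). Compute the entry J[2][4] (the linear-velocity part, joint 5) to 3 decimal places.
-1.414

axis z_4 = (-0.5000,0.5000,-0.7071); lever o_n−o_4 = (-1.3178,4.1463,1.0353)
cross product → J_v[:, 4] = (3.4495,1.4495,-1.4142)
J_ω[:, 4] = z_4
entry J[2][4] = -1.4142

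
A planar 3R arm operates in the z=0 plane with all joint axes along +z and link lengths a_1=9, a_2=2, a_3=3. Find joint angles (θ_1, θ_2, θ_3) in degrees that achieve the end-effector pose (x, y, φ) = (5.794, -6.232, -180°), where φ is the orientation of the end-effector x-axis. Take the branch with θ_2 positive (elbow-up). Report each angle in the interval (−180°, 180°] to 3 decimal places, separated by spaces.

-40.650 30.015 -169.365

wrist centre = target − a_3·(cos φ, sin φ) = (8.7940, -6.2320)
cos θ_2 = (116.1723−9²−2²)/(2·9·2) = 0.8659; θ_2 = 30.0148° (elbow-up)
β = atan2(-6.2320,8.7940) = -35.3239°; ψ = atan2(1.0004,10.7318) = 5.3259°
θ_1 = β − ψ = -40.6497°
θ_3 = φ − θ_1 − θ_2 = -169.3651° (wrapped to (-180°,180°])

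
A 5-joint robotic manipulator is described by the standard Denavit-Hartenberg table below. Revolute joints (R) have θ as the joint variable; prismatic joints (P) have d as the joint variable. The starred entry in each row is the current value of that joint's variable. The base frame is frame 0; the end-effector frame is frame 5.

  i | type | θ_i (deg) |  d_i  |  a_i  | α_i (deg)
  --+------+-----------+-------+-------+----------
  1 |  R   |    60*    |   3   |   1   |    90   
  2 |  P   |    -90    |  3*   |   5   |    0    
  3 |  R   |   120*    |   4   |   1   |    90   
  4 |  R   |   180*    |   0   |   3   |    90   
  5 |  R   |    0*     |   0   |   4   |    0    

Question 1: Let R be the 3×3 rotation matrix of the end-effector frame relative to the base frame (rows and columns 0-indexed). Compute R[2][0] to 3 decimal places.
-0.500

End-effector x-axis (col 0 of R) = (-0.4330,-0.7500,-0.5000)
R[2][0] = -0.5000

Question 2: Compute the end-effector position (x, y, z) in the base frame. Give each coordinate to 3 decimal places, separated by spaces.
3.964 -7.134 -5.000

after link 1: o_1 = (0.5000, 0.8660, 3.0000)
after link 2: o_2 = (3.0981, -0.6340, -2.0000)
after link 3: o_3 = (6.9952, -1.8840, -1.5000)
after link 4: o_4 = (5.6962, -4.1340, -3.0000)
after link 5: o_5 = (3.9641, -7.1340, -5.0000)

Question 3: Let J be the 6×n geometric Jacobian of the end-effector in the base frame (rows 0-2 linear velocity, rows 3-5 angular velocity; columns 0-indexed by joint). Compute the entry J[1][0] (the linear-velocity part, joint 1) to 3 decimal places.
axis z_0 = ẑ; lever o_n−o_0 = (3.9641,-7.1340,-5.0000)
cross product → J_v[:, 0] = (7.1340,3.9641,-0.0000)
J_ω[:, 0] = z_0
entry J[1][0] = 3.9641

3.964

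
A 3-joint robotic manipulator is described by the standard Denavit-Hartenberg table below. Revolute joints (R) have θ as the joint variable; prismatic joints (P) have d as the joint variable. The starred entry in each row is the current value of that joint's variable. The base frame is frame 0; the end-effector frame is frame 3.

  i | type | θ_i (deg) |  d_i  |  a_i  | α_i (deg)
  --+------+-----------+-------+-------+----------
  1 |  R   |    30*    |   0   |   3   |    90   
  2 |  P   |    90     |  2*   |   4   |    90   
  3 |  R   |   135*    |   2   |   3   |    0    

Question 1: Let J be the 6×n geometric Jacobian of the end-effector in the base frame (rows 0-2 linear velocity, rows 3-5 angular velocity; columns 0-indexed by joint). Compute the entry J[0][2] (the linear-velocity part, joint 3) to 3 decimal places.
axis z_2 = (0.8660,0.5000,-0.0000); lever o_n−o_2 = (2.7927,-0.8371,-2.1213)
cross product → J_v[:, 2] = (-1.0607,1.8371,-2.1213)
J_ω[:, 2] = z_2
entry J[0][2] = -1.0607

-1.061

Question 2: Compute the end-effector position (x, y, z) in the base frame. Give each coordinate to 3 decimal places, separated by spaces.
after link 1: o_1 = (2.5981, 1.5000, 0.0000)
after link 2: o_2 = (3.5981, -0.2321, 4.0000)
after link 3: o_3 = (6.3908, -1.0692, 1.8787)

6.391 -1.069 1.879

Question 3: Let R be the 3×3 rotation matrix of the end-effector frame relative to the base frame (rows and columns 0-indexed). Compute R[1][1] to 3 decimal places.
End-effector y-axis (col 1 of R) = (-0.3536,0.6124,-0.7071)
R[1][1] = 0.6124

0.612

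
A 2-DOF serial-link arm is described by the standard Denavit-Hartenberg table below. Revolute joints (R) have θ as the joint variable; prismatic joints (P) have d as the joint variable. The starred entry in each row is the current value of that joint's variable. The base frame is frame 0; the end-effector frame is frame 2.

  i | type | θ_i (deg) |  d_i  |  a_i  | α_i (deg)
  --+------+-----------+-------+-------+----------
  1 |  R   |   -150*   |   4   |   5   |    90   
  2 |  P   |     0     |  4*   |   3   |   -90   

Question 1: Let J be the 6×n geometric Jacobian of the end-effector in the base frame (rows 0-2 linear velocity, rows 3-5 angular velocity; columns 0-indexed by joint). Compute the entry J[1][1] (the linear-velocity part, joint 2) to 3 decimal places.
0.866

prismatic axis z_1 = (-0.5000,0.8660,0.0000)
J_v[:, 1] = z_1; J_ω[:, 1] = (0,0,0)
entry J[1][1] = 0.8660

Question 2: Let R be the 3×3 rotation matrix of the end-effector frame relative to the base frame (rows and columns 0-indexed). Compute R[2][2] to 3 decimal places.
1.000

End-effector z-axis (col 2 of R) = (0.0000,0.0000,1.0000)
R[2][2] = 1.0000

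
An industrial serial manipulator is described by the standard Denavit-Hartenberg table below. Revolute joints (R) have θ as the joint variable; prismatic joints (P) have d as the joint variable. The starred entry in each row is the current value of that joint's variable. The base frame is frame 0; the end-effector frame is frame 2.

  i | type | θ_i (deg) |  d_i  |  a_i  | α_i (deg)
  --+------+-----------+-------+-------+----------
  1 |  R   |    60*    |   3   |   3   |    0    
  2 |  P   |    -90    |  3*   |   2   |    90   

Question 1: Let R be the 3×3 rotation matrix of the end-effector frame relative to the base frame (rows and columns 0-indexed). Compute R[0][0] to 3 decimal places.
End-effector x-axis (col 0 of R) = (0.8660,-0.5000,0.0000)
R[0][0] = 0.8660

0.866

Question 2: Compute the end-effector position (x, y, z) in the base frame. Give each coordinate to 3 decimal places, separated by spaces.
3.232 1.598 6.000

after link 1: o_1 = (1.5000, 2.5981, 3.0000)
after link 2: o_2 = (3.2321, 1.5981, 6.0000)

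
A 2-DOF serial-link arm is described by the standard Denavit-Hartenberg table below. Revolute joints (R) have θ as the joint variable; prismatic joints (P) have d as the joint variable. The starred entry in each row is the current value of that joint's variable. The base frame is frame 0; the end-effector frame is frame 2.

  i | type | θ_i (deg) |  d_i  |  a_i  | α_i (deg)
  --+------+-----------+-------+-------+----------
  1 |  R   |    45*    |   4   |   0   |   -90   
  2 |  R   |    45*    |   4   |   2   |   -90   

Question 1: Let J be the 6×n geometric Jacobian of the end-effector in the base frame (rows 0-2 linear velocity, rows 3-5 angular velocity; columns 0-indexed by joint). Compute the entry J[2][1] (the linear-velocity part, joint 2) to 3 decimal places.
-1.414

axis z_1 = (-0.7071,0.7071,0.0000); lever o_n−o_1 = (-1.8284,3.8284,-1.4142)
cross product → J_v[:, 1] = (-1.0000,-1.0000,-1.4142)
J_ω[:, 1] = z_1
entry J[2][1] = -1.4142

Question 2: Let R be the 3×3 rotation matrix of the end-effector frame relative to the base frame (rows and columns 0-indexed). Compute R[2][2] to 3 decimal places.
-0.707

End-effector z-axis (col 2 of R) = (-0.5000,-0.5000,-0.7071)
R[2][2] = -0.7071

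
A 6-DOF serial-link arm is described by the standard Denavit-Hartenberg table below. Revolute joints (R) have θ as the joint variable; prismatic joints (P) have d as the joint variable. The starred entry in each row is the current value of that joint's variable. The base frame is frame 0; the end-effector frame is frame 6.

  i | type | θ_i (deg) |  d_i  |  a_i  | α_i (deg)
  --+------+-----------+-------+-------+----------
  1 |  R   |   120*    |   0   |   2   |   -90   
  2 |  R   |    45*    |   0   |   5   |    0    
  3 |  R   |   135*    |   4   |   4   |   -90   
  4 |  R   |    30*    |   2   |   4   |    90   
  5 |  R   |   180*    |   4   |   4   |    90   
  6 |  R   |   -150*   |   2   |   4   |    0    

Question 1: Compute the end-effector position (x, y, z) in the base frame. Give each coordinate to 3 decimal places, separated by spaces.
after link 1: o_1 = (-1.0000, 1.7321, 0.0000)
after link 2: o_2 = (-2.7678, 4.7939, -3.5355)
after link 3: o_3 = (-4.2319, -0.6702, -3.5355)
after link 4: o_4 = (-0.7678, -2.6702, -1.5355)
after link 5: o_5 = (-6.2319, -4.1343, -1.5355)
after link 6: o_6 = (-2.2319, -4.1343, 0.4645)

-2.232 -4.134 0.464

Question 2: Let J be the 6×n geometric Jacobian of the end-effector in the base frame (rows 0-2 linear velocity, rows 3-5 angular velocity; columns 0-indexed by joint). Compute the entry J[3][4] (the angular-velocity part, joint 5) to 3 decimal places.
axis z_4 = (-0.5000,-0.8660,-0.0000); lever o_n−o_4 = (-1.4641,-1.4641,2.0000)
cross product → J_v[:, 4] = (-1.7321,1.0000,-0.5359)
J_ω[:, 4] = z_4
entry J[3][4] = -0.5000

-0.500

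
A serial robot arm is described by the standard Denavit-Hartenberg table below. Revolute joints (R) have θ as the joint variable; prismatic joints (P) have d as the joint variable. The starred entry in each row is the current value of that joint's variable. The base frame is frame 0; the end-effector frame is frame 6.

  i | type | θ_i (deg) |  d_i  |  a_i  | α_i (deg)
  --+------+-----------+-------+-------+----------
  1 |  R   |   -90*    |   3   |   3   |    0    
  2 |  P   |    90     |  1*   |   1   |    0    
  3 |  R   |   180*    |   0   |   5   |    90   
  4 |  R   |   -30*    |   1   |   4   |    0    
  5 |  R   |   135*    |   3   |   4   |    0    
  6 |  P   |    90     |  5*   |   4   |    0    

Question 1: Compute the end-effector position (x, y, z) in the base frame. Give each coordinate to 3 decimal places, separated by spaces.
after link 1: o_1 = (0.0000, -3.0000, 3.0000)
after link 2: o_2 = (1.0000, -3.0000, 4.0000)
after link 3: o_3 = (-4.0000, -3.0000, 4.0000)
after link 4: o_4 = (-7.4641, -2.0000, 2.0000)
after link 5: o_5 = (-6.4288, 1.0000, 5.8637)
after link 6: o_6 = (-2.5651, 6.0000, 4.8284)

-2.565 6.000 4.828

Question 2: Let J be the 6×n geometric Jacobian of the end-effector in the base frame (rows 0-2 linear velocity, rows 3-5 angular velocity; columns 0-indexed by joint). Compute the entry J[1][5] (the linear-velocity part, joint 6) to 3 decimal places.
prismatic axis z_5 = (0.0000,1.0000,0.0000)
J_v[:, 5] = z_5; J_ω[:, 5] = (0,0,0)
entry J[1][5] = 1.0000

1.000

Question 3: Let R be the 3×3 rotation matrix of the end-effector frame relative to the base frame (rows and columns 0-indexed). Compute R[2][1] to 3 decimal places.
End-effector y-axis (col 1 of R) = (-0.2588,0.0000,-0.9659)
R[2][1] = -0.9659

-0.966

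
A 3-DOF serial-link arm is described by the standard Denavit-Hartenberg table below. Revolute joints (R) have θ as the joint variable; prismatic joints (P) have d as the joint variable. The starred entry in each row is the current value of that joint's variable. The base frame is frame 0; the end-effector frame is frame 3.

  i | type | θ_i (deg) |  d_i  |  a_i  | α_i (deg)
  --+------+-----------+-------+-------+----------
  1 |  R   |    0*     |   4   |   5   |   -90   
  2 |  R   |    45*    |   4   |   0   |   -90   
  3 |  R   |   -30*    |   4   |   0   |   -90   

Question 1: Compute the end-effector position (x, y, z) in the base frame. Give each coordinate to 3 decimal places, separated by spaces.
2.172 4.000 1.172

after link 1: o_1 = (5.0000, 0.0000, 4.0000)
after link 2: o_2 = (5.0000, 4.0000, 4.0000)
after link 3: o_3 = (2.1716, 4.0000, 1.1716)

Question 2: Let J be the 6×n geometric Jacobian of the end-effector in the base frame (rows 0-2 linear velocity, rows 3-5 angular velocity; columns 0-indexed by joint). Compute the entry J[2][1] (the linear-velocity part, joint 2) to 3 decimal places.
2.828

axis z_1 = (0.0000,1.0000,0.0000); lever o_n−o_1 = (-2.8284,4.0000,-2.8284)
cross product → J_v[:, 1] = (-2.8284,-0.0000,2.8284)
J_ω[:, 1] = z_1
entry J[2][1] = 2.8284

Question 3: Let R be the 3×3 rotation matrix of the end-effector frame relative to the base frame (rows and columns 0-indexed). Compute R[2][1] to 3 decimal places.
End-effector y-axis (col 1 of R) = (0.7071,-0.0000,0.7071)
R[2][1] = 0.7071

0.707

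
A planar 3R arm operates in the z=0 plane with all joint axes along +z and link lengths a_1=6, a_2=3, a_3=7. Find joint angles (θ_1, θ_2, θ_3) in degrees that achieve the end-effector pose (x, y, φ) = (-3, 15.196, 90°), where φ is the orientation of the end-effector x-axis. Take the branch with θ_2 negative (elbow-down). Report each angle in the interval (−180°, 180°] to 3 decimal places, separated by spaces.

120.003 -30.008 0.005

wrist centre = target − a_3·(cos φ, sin φ) = (-3.0000, 8.1960)
cos θ_2 = (76.1744−6²−3²)/(2·6·3) = 0.8660; θ_2 = -30.0080° (elbow-down)
β = atan2(8.1960,-3.0000) = 110.1043°; ψ = atan2(-1.5004,8.5979) = -9.8987°
θ_1 = β − ψ = 120.0029°
θ_3 = φ − θ_1 − θ_2 = 0.0050° (wrapped to (-180°,180°])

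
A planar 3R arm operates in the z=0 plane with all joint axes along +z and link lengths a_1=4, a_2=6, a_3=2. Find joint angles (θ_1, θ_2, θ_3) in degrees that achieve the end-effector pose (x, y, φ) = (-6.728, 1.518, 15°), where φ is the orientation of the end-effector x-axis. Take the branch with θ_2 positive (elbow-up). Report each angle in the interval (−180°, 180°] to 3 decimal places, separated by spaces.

wrist centre = target − a_3·(cos φ, sin φ) = (-8.6599, 1.0004)
cos θ_2 = (75.9938−4²−6²)/(2·4·6) = 0.4999; θ_2 = 60.0086° (elbow-up)
β = atan2(1.0004,-8.6599) = 173.4106°; ψ = atan2(5.1966,6.9992) = 36.5922°
θ_1 = β − ψ = 136.8183°
θ_3 = φ − θ_1 − θ_2 = 178.1730° (wrapped to (-180°,180°])

136.818 60.009 178.173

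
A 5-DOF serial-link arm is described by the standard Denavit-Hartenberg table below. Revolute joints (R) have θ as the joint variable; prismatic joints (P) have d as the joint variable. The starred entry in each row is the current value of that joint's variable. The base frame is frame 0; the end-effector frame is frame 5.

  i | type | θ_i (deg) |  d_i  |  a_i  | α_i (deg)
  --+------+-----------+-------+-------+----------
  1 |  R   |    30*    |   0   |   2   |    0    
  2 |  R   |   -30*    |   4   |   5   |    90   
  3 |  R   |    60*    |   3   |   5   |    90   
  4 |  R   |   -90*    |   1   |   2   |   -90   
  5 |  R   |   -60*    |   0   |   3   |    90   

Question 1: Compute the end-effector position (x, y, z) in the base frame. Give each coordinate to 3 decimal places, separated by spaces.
12.348 1.500 6.531

after link 1: o_1 = (1.7321, 1.0000, 0.0000)
after link 2: o_2 = (6.7321, 1.0000, 4.0000)
after link 3: o_3 = (9.2321, -2.0000, 8.3301)
after link 4: o_4 = (10.0981, 0.0000, 7.8301)
after link 5: o_5 = (12.3481, 1.5000, 6.5311)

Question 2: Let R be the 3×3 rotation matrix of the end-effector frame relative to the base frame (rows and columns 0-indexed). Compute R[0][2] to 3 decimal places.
0.433

End-effector z-axis (col 2 of R) = (0.4330,-0.8660,-0.2500)
R[0][2] = 0.4330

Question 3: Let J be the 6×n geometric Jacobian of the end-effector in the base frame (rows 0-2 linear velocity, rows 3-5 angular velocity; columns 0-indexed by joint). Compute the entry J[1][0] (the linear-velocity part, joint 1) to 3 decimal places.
axis z_0 = ẑ; lever o_n−o_0 = (12.3481,1.5000,6.5311)
cross product → J_v[:, 0] = (-1.5000,12.3481,0.0000)
J_ω[:, 0] = z_0
entry J[1][0] = 12.3481

12.348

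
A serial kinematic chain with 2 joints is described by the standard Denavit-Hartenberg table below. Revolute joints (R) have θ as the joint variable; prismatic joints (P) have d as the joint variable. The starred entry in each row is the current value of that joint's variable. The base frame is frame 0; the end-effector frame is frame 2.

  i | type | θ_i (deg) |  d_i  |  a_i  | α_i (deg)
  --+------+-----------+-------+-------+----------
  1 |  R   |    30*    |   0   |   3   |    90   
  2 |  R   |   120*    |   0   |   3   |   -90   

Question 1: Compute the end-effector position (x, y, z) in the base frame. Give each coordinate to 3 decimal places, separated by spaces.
after link 1: o_1 = (2.5981, 1.5000, 0.0000)
after link 2: o_2 = (1.2990, 0.7500, 2.5981)

1.299 0.750 2.598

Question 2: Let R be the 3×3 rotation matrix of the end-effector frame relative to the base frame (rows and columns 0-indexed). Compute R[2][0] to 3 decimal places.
End-effector x-axis (col 0 of R) = (-0.4330,-0.2500,0.8660)
R[2][0] = 0.8660

0.866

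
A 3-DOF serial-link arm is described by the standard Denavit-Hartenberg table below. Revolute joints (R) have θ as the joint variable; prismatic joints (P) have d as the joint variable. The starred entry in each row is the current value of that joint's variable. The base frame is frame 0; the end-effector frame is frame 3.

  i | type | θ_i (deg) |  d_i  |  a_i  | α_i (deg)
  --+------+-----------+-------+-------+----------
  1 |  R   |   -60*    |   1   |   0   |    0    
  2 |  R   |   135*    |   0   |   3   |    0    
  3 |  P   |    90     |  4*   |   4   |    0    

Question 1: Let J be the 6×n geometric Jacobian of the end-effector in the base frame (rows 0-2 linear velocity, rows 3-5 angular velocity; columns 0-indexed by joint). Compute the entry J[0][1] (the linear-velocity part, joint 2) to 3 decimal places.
-3.933

axis z_1 = (0.0000,0.0000,1.0000); lever o_n−o_1 = (-3.0872,3.9331,4.0000)
cross product → J_v[:, 1] = (-3.9331,-3.0872,0.0000)
J_ω[:, 1] = z_1
entry J[0][1] = -3.9331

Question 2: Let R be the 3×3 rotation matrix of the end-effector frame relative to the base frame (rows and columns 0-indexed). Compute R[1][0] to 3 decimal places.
0.259

End-effector x-axis (col 0 of R) = (-0.9659,0.2588,0.0000)
R[1][0] = 0.2588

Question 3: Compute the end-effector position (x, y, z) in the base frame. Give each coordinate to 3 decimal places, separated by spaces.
after link 1: o_1 = (0.0000, 0.0000, 1.0000)
after link 2: o_2 = (0.7765, 2.8978, 1.0000)
after link 3: o_3 = (-3.0872, 3.9331, 5.0000)

-3.087 3.933 5.000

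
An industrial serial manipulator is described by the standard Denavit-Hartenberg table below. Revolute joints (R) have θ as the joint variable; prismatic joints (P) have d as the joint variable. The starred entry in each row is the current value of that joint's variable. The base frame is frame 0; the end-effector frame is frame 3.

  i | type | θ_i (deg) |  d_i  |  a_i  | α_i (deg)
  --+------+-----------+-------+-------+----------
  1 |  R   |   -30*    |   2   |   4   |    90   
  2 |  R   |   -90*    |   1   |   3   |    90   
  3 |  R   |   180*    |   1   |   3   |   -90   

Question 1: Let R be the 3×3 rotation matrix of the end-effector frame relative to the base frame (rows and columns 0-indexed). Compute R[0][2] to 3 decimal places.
End-effector z-axis (col 2 of R) = (0.5000,0.8660,0.0000)
R[0][2] = 0.5000

0.500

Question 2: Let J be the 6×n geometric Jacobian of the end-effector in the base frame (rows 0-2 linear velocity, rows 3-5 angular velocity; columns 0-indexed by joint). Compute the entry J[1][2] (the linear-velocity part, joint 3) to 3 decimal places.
axis z_2 = (-0.8660,0.5000,-0.0000); lever o_n−o_2 = (-0.8660,0.5000,3.0000)
cross product → J_v[:, 2] = (1.5000,2.5981,-0.0000)
J_ω[:, 2] = z_2
entry J[1][2] = 2.5981

2.598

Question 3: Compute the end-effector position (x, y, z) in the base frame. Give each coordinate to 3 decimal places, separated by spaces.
after link 1: o_1 = (3.4641, -2.0000, 2.0000)
after link 2: o_2 = (2.9641, -2.8660, -1.0000)
after link 3: o_3 = (2.0981, -2.3660, 2.0000)

2.098 -2.366 2.000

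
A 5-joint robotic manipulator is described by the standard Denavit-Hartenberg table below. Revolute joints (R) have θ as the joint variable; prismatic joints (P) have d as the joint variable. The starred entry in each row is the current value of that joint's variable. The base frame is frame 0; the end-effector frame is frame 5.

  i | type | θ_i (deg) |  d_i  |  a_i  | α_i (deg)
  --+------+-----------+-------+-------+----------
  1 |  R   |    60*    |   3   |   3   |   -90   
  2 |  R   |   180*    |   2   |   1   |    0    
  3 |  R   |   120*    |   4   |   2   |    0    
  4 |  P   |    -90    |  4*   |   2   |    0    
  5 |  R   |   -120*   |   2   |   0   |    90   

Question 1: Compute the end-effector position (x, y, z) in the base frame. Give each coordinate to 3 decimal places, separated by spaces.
-9.758 7.098 5.732

after link 1: o_1 = (1.5000, 2.5981, 3.0000)
after link 2: o_2 = (-0.7321, 2.7321, 3.0000)
after link 3: o_3 = (-3.6962, 5.5981, 4.7321)
after link 4: o_4 = (-8.0263, 6.0981, 5.7321)
after link 5: o_5 = (-9.7583, 7.0981, 5.7321)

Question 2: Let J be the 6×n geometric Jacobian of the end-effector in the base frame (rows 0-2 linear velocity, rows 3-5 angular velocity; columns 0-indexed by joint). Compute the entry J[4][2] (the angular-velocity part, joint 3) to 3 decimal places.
0.500

axis z_2 = (-0.8660,0.5000,0.0000); lever o_n−o_2 = (-9.0263,4.3660,2.7321)
cross product → J_v[:, 2] = (1.3660,2.3660,0.7321)
J_ω[:, 2] = z_2
entry J[4][2] = 0.5000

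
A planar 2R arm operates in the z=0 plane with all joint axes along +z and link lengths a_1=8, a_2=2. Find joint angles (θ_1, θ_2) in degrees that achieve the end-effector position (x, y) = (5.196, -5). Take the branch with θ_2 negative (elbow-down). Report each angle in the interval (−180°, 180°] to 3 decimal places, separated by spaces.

-30.001 -120.003

cos θ_2 = (51.9984−8²−2²)/(2·8·2) = -0.5000; θ_2 = -120.0033° (elbow-down)
β = atan2(-5.0000,5.1960) = -43.8987°; ψ = atan2(-1.7320,6.9999) = -13.8976°
θ_1 = β − ψ = -30.0011°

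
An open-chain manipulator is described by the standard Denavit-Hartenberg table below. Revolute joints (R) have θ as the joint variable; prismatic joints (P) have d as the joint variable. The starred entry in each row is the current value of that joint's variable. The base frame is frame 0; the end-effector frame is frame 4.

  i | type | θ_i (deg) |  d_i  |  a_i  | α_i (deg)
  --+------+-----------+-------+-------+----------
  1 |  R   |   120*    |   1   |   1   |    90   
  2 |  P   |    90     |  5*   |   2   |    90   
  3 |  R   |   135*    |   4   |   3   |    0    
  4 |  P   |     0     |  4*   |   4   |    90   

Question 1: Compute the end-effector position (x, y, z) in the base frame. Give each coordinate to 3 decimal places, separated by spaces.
after link 1: o_1 = (-0.5000, 0.8660, 1.0000)
after link 2: o_2 = (3.8301, 3.3660, 3.0000)
after link 3: o_3 = (3.6672, 7.8908, 0.8787)
after link 4: o_4 = (4.1167, 12.7691, -1.9497)

4.117 12.769 -1.950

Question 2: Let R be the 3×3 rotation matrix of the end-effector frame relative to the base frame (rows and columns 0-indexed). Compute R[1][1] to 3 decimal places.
0.866

End-effector y-axis (col 1 of R) = (-0.5000,0.8660,-0.0000)
R[1][1] = 0.8660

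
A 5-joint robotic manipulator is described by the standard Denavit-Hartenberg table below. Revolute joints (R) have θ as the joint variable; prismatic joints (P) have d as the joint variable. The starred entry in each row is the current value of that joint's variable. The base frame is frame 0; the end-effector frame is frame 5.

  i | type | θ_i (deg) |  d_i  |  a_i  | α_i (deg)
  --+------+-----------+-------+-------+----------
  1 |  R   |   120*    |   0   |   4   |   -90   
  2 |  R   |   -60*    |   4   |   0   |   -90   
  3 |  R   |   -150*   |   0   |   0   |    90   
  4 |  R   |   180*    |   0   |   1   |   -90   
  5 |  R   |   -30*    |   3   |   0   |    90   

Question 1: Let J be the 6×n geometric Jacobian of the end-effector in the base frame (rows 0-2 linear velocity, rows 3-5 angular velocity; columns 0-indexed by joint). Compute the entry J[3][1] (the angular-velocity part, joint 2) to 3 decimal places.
-0.866

axis z_1 = (-0.8660,-0.5000,0.0000); lever o_n−o_1 = (-1.9486,-3.6250,2.2500)
cross product → J_v[:, 1] = (-1.1250,1.9486,2.1651)
J_ω[:, 1] = z_1
entry J[3][1] = -0.8660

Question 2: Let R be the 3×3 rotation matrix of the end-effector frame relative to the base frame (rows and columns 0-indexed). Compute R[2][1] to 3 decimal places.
0.500

End-effector y-axis (col 1 of R) = (0.4330,-0.7500,0.5000)
R[2][1] = 0.5000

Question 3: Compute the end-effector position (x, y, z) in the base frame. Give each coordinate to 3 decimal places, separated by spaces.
-3.949 -0.161 2.250

after link 1: o_1 = (-2.0000, 3.4641, 0.0000)
after link 2: o_2 = (-5.4641, 1.4641, 0.0000)
after link 3: o_3 = (-5.4641, 1.4641, 0.0000)
after link 4: o_4 = (-5.2476, 2.0891, 0.7500)
after link 5: o_5 = (-3.9486, -0.1609, 2.2500)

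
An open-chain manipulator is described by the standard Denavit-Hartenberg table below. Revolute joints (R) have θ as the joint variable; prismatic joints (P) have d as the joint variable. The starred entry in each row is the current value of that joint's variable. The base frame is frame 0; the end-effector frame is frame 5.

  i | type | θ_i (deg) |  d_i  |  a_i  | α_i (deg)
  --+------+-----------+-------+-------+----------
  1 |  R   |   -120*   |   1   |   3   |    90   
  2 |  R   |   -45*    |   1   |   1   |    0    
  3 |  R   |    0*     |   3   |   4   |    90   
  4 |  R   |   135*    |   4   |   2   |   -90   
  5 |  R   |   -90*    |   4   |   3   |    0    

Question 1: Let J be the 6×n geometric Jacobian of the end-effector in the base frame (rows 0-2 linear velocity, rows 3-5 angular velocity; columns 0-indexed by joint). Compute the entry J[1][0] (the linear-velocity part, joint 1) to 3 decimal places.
-1.532

axis z_0 = ẑ; lever o_n−o_0 = (-1.5322,2.5176,-4.4853)
cross product → J_v[:, 0] = (-2.5176,-1.5322,0.0000)
J_ω[:, 0] = z_0
entry J[1][0] = -1.5322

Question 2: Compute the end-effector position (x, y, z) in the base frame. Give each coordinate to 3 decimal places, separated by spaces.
after link 1: o_1 = (-1.5000, -2.5981, 1.0000)
after link 2: o_2 = (-2.7196, -2.7104, 0.2929)
after link 3: o_3 = (-6.7319, -3.6599, -2.5355)
after link 4: o_4 = (-6.0424, 0.3627, -4.3640)
after link 5: o_5 = (-1.5322, 2.5176, -4.4853)

-1.532 2.518 -4.485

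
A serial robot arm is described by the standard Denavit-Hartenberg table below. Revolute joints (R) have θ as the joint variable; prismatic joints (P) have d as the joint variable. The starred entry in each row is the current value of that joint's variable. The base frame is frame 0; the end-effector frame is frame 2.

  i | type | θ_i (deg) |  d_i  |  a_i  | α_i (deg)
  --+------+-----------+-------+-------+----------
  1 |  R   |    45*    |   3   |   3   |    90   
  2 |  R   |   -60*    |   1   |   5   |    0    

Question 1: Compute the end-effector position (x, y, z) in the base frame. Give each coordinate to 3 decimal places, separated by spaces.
after link 1: o_1 = (2.1213, 2.1213, 3.0000)
after link 2: o_2 = (4.5962, 3.1820, -1.3301)

4.596 3.182 -1.330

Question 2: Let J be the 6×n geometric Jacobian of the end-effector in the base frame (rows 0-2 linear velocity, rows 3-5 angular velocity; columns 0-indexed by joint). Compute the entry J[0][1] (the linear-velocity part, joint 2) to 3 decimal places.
axis z_1 = (0.7071,-0.7071,0.0000); lever o_n−o_1 = (2.4749,1.0607,-4.3301)
cross product → J_v[:, 1] = (3.0619,3.0619,2.5000)
J_ω[:, 1] = z_1
entry J[0][1] = 3.0619

3.062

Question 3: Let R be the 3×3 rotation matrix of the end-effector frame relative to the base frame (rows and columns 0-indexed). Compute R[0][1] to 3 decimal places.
0.612

End-effector y-axis (col 1 of R) = (0.6124,0.6124,0.5000)
R[0][1] = 0.6124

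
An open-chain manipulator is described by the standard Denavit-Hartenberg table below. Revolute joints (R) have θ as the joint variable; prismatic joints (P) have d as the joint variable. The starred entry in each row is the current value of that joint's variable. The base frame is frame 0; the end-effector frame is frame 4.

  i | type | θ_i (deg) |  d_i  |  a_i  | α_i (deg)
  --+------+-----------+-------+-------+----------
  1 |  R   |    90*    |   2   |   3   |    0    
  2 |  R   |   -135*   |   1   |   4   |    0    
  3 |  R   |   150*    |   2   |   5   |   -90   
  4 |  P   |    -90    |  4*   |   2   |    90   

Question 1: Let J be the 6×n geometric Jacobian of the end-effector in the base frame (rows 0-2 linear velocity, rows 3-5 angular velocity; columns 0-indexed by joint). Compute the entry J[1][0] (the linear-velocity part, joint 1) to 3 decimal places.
-2.329

axis z_0 = ẑ; lever o_n−o_0 = (-2.3294,3.9659,7.0000)
cross product → J_v[:, 0] = (-3.9659,-2.3294,0.0000)
J_ω[:, 0] = z_0
entry J[1][0] = -2.3294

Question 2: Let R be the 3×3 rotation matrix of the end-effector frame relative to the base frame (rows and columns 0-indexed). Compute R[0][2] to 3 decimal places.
End-effector z-axis (col 2 of R) = (0.2588,-0.9659,0.0000)
R[0][2] = 0.2588

0.259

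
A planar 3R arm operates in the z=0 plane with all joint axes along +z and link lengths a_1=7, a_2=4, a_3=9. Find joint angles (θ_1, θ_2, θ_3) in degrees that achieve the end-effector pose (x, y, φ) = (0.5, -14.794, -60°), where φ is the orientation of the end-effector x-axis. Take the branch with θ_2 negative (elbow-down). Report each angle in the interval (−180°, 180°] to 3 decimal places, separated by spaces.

-90.000 -90.003 120.003

wrist centre = target − a_3·(cos φ, sin φ) = (-4.0000, -6.9998)
cos θ_2 = (64.9968−7²−4²)/(2·7·4) = -0.0001; θ_2 = -90.0033° (elbow-down)
β = atan2(-6.9998,-4.0000) = -119.7457°; ψ = atan2(-4.0000,6.9998) = -29.7457°
θ_1 = β − ψ = -90.0000°
θ_3 = φ − θ_1 − θ_2 = 120.0033° (wrapped to (-180°,180°])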